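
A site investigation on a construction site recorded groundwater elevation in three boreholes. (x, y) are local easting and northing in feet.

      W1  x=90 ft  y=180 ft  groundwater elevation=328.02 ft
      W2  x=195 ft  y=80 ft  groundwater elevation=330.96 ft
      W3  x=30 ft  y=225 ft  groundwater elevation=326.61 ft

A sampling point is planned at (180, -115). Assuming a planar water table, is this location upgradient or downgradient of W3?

upgradient

With h = a·x + b·y + c and W1 as origin, the differences give:
  105·a + (-100)·b = +2.94
  (-60)·a + 45·b = -1.41
Eliminate b (×45 and ×(-100), subtract): -1275·a = -8.700 → a = ∂h/∂x = +0.006824
Back-substitute: b = ∂h/∂y = -0.02224.
Head at (180, -115) = 328.02 + (+0.006824)·(90) + (-0.02224)·(-295) = 335.19 ft.
That is higher than the 326.61 ft at W3, so the point is upgradient.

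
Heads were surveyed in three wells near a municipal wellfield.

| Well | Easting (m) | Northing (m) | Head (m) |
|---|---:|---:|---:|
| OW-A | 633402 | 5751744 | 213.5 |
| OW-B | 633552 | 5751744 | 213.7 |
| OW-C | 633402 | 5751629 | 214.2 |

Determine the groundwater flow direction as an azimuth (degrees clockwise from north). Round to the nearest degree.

348°

∂h/∂x = (213.7 − 213.5) / (633552 − 633402) = +0.001333
∂h/∂y = (214.2 − 213.5) / (5751629 − 5751744) = -0.006087
Flow direction (−∇h) has components (-0.001333 E, +0.006087 N).
Azimuth = atan2(E, N) = atan2(-0.001333, +0.006087) = 347.6° ≈ 348°.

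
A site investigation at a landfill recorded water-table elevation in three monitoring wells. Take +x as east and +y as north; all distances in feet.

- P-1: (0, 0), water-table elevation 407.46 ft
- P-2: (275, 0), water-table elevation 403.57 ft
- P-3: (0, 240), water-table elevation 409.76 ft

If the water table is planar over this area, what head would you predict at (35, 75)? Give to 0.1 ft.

407.7 ft

∂h/∂x = (403.57 − 407.46) / (275 − 0) = -0.01415
∂h/∂y = (409.76 − 407.46) / (240 − 0) = +0.009583
h(35, 75) = 407.46 + (-0.01415)·(35) + (+0.009583)·(75) = 407.46 -0.495 +0.719 = 407.684 ft.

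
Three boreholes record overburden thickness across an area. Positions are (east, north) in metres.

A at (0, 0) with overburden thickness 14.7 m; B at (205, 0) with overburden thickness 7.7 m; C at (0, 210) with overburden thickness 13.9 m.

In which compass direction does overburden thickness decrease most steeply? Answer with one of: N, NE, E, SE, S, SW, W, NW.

E

∂d/∂x = (7.7 − 14.7) / (205 − 0) = -0.03415
∂d/∂y = (13.9 − 14.7) / (210 − 0) = -0.003810
Steepest decrease is along −∇f = (+0.03415 E, +0.003810 N) → east.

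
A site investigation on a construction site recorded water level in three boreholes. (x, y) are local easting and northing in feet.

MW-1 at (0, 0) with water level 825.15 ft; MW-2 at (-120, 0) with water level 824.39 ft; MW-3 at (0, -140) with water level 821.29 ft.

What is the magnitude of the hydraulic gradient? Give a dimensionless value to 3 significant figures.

0.0283

∂h/∂x = (824.39 − 825.15) / (-120 − 0) = +0.006333
∂h/∂y = (821.29 − 825.15) / (-140 − 0) = +0.02757
|∇h| = √(0.006333² + 0.02757²) = 0.02829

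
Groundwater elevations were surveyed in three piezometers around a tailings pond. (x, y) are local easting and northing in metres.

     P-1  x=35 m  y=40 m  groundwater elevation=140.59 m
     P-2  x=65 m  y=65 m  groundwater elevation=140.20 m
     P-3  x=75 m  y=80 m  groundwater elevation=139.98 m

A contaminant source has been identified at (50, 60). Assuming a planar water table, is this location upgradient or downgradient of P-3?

With h = a·x + b·y + c and P-1 as origin, the differences give:
  30·a + 25·b = -0.39
  40·a + 40·b = -0.61
Eliminate b (×40 and ×25, subtract): 200·a = -0.350 → a = ∂h/∂x = -0.001750
Back-substitute: b = ∂h/∂y = -0.01350.
Head at (50, 60) = 140.59 + (-0.001750)·(15) + (-0.01350)·(20) = 140.29 m.
That is higher than the 139.98 m at P-3, so the point is upgradient.

upgradient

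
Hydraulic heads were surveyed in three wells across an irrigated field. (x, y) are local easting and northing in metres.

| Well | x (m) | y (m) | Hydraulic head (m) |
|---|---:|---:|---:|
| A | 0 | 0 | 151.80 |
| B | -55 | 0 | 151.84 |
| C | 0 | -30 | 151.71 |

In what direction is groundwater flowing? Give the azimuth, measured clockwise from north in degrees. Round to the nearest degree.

166°

∂h/∂x = (151.84 − 151.80) / (-55 − 0) = -0.0007273
∂h/∂y = (151.71 − 151.80) / (-30 − 0) = +0.003000
Flow direction (−∇h) has components (+0.0007273 E, -0.003000 N).
Azimuth = atan2(E, N) = atan2(+0.0007273, -0.003000) = 166.4° ≈ 166°.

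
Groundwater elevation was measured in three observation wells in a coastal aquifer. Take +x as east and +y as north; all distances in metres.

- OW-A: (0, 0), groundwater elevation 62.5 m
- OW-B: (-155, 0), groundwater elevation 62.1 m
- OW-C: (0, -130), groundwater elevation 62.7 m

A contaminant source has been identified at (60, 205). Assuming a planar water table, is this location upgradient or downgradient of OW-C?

∂h/∂x = (62.1 − 62.5) / (-155 − 0) = +0.002581
∂h/∂y = (62.7 − 62.5) / (-130 − 0) = -0.001538
Head at (60, 205) = 62.5 + (+0.002581)·(60) + (-0.001538)·(205) = 62.34 m.
That is lower than the 62.7 m at OW-C, so the point is downgradient.

downgradient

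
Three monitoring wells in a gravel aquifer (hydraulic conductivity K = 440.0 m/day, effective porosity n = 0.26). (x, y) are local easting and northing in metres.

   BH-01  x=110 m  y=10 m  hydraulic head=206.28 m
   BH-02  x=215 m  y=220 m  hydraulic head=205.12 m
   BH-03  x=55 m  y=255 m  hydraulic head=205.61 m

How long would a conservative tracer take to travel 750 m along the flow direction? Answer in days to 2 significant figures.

84 days

With h = a·x + b·y + c and BH-01 as origin, the differences give:
  105·a + 210·b = -1.16
  (-55)·a + 245·b = -0.67
Eliminate b (×245 and ×210, subtract): 37275·a = -143.500 → a = ∂h/∂x = -0.003850
Back-substitute: b = ∂h/∂y = -0.003599.
|∇h| = √(-0.003850² + -0.003599²) = 0.00527
Seepage velocity v = K·i/n = 440.0 × 0.00527 / 0.26 = 8.918 m/day.
t = 750 / 8.918 = 84.1 days.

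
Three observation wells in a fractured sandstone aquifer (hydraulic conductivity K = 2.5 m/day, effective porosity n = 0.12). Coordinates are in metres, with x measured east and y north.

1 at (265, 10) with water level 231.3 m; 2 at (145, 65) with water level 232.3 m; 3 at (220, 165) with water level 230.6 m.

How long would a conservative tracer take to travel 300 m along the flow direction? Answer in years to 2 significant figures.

2.7 years

With h = a·x + b·y + c and 1 as origin, the differences give:
  (-120)·a + 55·b = +1.0
  (-45)·a + 155·b = -0.7
Eliminate b (×155 and ×55, subtract): -16125·a = 193.50 → a = ∂h/∂x = -0.01200
Back-substitute: b = ∂h/∂y = -0.008000.
|∇h| = √(-0.01200² + -0.008000²) = 0.01442
Seepage velocity v = K·i/n = 2.5 × 0.01442 / 0.12 = 0.3004 m/day.
t = 300 / 0.3004 = 998.7 days = 2.73 years.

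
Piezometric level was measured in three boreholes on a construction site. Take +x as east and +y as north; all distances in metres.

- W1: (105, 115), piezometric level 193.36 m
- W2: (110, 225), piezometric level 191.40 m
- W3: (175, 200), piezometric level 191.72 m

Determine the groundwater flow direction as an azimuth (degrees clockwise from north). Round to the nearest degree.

Differences from W1: to W2 (Δx, Δy, Δh) = (5, 110, -1.96); to W3 = (70, 85, -1.64).
Solve a·Δx + b·Δy = Δh: det = 5·85 − 70·110 = -7275.
∂h/∂x = [(-1.96)·85 − (-1.64)·110] / -7275 = -0.001897
∂h/∂y = [5·(-1.64) − 70·(-1.96)] / -7275 = -0.01773
Flow direction (−∇h) has components (+0.001897 E, +0.01773 N).
Azimuth = atan2(E, N) = atan2(+0.001897, +0.01773) = 6.1° ≈ 006°.

006°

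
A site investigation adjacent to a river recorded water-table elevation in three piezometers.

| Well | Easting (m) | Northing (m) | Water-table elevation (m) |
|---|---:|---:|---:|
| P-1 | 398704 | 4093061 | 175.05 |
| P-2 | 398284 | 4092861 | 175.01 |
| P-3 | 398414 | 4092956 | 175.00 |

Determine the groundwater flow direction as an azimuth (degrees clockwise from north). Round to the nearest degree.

With h = a·x + b·y + c and P-1 as origin, the differences give:
  (-420)·a + (-200)·b = -0.04
  (-290)·a + (-105)·b = -0.05
Eliminate b (×(-105) and ×(-200), subtract): -13900·a = -5.800 → a = ∂h/∂x = +0.0004173
Back-substitute: b = ∂h/∂y = -0.0006763.
Flow direction (−∇h) has components (-0.0004173 E, +0.0006763 N).
Azimuth = atan2(E, N) = atan2(-0.0004173, +0.0006763) = 328.3° ≈ 328°.

328°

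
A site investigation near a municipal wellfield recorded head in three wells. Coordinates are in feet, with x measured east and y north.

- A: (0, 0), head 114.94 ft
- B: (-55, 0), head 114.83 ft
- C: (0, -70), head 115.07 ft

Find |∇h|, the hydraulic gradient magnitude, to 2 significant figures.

∂h/∂x = (114.83 − 114.94) / (-55 − 0) = +0.002000
∂h/∂y = (115.07 − 114.94) / (-70 − 0) = -0.001857
|∇h| = √(0.002000² + -0.001857²) = 0.002729

0.0027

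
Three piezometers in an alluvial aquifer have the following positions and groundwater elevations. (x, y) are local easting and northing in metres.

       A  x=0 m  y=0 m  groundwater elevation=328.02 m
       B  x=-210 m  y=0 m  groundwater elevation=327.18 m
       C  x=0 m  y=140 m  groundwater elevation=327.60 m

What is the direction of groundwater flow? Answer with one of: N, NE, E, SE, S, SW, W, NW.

NW

∂h/∂x = (327.18 − 328.02) / (-210 − 0) = +0.004000
∂h/∂y = (327.60 − 328.02) / (140 − 0) = -0.003000
Flow = −∇h = (-0.004000 east, +0.003000 north), which points northwest.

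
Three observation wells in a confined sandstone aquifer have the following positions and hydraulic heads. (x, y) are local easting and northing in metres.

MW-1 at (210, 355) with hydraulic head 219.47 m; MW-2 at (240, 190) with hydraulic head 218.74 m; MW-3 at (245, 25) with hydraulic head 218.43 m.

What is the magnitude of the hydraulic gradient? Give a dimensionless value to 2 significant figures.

0.017

Differences from MW-1: to MW-2 (Δx, Δy, Δh) = (30, -165, -0.73); to MW-3 = (35, -330, -1.04).
Solve a·Δx + b·Δy = Δh: det = 30·(-330) − 35·(-165) = -4125.
∂h/∂x = [(-0.73)·(-330) − (-1.04)·(-165)] / -4125 = -0.01680
∂h/∂y = [30·(-1.04) − 35·(-0.73)] / -4125 = +0.001370
|∇h| = √(-0.01680² + 0.001370²) = 0.01686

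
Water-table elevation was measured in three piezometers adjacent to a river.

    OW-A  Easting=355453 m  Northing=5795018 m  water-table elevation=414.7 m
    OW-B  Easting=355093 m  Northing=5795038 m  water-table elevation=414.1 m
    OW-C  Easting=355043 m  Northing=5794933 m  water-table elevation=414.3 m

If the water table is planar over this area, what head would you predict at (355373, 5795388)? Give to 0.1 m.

413.6 m

Taking OW-A as reference: OW-B−OW-A = (-360, 20, -0.6); OW-C−OW-A = (-410, -85, -0.4).
Determinant of the coordinate differences = (-360)·(-85) − (-410)·20 = 38800.
∂h/∂x = [(-0.6)·(-85) − (-0.4)·20] / 38800 = +0.001521
∂h/∂y = [(-360)·(-0.4) − (-410)·(-0.6)] / 38800 = -0.002629
h(355373, 5795388) = 414.7 + (+0.001521)·(-80) + (-0.002629)·(370) = 414.7 -0.122 -0.973 = 413.606 m.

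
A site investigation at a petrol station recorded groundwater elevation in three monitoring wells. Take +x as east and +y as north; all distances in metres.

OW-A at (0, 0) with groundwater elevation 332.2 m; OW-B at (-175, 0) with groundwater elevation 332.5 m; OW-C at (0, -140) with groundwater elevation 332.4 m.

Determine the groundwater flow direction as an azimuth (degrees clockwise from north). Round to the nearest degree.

050°

∂h/∂x = (332.5 − 332.2) / (-175 − 0) = -0.001714
∂h/∂y = (332.4 − 332.2) / (-140 − 0) = -0.001429
Flow direction (−∇h) has components (+0.001714 E, +0.001429 N).
Azimuth = atan2(E, N) = atan2(+0.001714, +0.001429) = 50.2° ≈ 050°.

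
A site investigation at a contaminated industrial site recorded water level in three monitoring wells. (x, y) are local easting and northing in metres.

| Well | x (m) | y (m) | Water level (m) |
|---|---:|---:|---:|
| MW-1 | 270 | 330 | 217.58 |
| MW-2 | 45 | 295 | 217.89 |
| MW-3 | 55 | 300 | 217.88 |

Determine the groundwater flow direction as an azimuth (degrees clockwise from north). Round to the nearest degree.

Three-point gradient (reference MW-1): Δ to MW-2 = (-225, -35, +0.31), Δ to MW-3 = (-215, -30, +0.30).
∂h/∂x = -0.001548, ∂h/∂y = +0.001097 (det = -775).
Flow direction (−∇h) has components (+0.001548 E, -0.001097 N).
Azimuth = atan2(E, N) = atan2(+0.001548, -0.001097) = 125.3° ≈ 125°.

125°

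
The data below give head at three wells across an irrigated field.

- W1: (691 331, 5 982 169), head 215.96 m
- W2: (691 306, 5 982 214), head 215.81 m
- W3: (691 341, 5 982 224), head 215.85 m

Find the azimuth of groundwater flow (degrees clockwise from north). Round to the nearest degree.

Three-point gradient (reference W1): Δ to W2 = (-25, 45, -0.15), Δ to W3 = (10, 55, -0.11).
∂h/∂x = +0.001808, ∂h/∂y = -0.002329 (det = -1825).
Flow direction (−∇h) has components (-0.001808 E, +0.002329 N).
Azimuth = atan2(E, N) = atan2(-0.001808, +0.002329) = 322.2° ≈ 322°.

322°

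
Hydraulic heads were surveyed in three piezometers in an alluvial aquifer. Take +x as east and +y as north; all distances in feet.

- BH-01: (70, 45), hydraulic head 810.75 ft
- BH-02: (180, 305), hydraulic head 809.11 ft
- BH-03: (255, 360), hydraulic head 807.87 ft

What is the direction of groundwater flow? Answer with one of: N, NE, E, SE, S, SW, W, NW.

With h = a·x + b·y + c and BH-01 as origin, the differences give:
  110·a + 260·b = -1.64
  185·a + 315·b = -2.88
Eliminate b (×315 and ×260, subtract): -13450·a = 232.200 → a = ∂h/∂x = -0.01726
Back-substitute: b = ∂h/∂y = +0.0009963.
Flow = −∇h = (+0.01726 east, -0.0009963 north), which points east.

E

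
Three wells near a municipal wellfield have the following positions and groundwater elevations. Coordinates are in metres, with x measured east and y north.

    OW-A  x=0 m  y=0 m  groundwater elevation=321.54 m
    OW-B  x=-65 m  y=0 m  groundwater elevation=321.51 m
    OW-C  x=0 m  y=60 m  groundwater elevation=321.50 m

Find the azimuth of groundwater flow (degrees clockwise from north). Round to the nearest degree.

∂h/∂x = (321.51 − 321.54) / (-65 − 0) = +0.0004615
∂h/∂y = (321.50 − 321.54) / (60 − 0) = -0.0006667
Flow direction (−∇h) has components (-0.0004615 E, +0.0006667 N).
Azimuth = atan2(E, N) = atan2(-0.0004615, +0.0006667) = 325.3° ≈ 325°.

325°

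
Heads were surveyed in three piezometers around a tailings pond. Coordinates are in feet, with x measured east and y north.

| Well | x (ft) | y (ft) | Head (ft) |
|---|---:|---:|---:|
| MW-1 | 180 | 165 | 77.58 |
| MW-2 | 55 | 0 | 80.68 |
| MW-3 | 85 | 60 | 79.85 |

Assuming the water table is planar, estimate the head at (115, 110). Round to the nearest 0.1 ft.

79.1 ft

Differences from MW-1: to MW-2 (Δx, Δy, Δh) = (-125, -165, +3.10); to MW-3 = (-95, -105, +2.27).
Solve a·Δx + b·Δy = Δh: det = (-125)·(-105) − (-95)·(-165) = -2550.
∂h/∂x = [(+3.10)·(-105) − (+2.27)·(-165)] / -2550 = -0.01924
∂h/∂y = [(-125)·(+2.27) − (-95)·(+3.10)] / -2550 = -0.004216
h(115, 110) = 77.58 + (-0.01924)·(-65) + (-0.004216)·(-55) = 77.58 +1.250 +0.232 = 79.062 ft.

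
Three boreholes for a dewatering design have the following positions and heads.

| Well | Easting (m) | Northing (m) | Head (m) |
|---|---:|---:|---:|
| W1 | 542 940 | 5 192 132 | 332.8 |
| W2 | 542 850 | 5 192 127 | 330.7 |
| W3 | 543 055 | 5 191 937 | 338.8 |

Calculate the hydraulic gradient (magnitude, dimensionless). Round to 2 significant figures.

0.029

With h = a·x + b·y + c and W1 as origin, the differences give:
  (-90)·a + (-5)·b = -2.1
  115·a + (-195)·b = +6.0
Eliminate b (×(-195) and ×(-5), subtract): 18125·a = 439.50 → a = ∂h/∂x = +0.02425
Back-substitute: b = ∂h/∂y = -0.01647.
|∇h| = √(0.02425² + -0.01647²) = 0.02931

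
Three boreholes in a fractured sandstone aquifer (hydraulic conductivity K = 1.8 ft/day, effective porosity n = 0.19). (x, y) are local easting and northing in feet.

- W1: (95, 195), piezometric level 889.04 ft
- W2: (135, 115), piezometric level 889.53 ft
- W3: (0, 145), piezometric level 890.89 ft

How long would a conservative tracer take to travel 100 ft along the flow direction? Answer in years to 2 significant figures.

1.6 years

Taking W1 as reference: W2−W1 = (40, -80, +0.49); W3−W1 = (-95, -50, +1.85).
Solve a·Δx + b·Δy = Δh: det = 40·(-50) − (-95)·(-80) = -9600.
∂h/∂x = [(+0.49)·(-50) − (+1.85)·(-80)] / -9600 = -0.01286
∂h/∂y = [40·(+1.85) − (-95)·(+0.49)] / -9600 = -0.01256
|∇h| = √(-0.01286² + -0.01256²) = 0.01798
Seepage velocity v = K·i/n = 1.8 × 0.01798 / 0.19 = 0.1703 ft/day.
t = 100 / 0.1703 = 587.2 days = 1.61 years.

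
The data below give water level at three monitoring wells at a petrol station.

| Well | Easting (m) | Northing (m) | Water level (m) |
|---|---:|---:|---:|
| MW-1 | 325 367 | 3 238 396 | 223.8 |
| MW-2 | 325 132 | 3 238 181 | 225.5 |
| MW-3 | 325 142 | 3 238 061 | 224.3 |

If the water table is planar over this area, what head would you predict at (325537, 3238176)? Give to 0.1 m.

219.3 m

With h = a·x + b·y + c and MW-1 as origin, the differences give:
  (-235)·a + (-215)·b = +1.7
  (-225)·a + (-335)·b = +0.5
Eliminate b (×(-335) and ×(-215), subtract): 30350·a = -462.00 → a = ∂h/∂x = -0.01522
Back-substitute: b = ∂h/∂y = +0.008731.
h(325537, 3238176) = 223.8 + (-0.01522)·(170) + (+0.008731)·(-220) = 223.8 -2.588 -1.921 = 219.291 m.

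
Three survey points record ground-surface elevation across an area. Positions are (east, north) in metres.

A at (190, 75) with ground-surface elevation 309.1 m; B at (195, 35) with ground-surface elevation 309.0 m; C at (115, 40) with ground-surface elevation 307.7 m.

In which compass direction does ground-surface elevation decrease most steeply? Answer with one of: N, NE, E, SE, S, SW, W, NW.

Taking A as reference: B−A = (5, -40, -0.1); C−A = (-75, -35, -1.4).
Determinant of the coordinate differences = 5·(-35) − (-75)·(-40) = -3175.
∂z/∂x = [(-0.1)·(-35) − (-1.4)·(-40)] / -3175 = +0.01654
∂z/∂y = [5·(-1.4) − (-75)·(-0.1)] / -3175 = +0.004567
Steepest decrease is along −∇f = (-0.01654 E, -0.004567 N) → west.

W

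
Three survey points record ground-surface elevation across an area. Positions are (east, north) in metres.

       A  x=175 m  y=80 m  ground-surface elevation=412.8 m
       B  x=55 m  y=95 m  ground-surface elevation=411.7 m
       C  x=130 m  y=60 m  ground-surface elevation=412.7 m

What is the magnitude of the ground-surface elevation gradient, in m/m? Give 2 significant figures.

0.014 m/m

Differences from A: to B (Δx, Δy, Δh) = (-120, 15, -1.1); to C = (-45, -20, -0.1).
Solve a·Δx + b·Δy = Δz: det = (-120)·(-20) − (-45)·15 = 3075.
∂z/∂x = [(-1.1)·(-20) − (-0.1)·15] / 3075 = +0.007642
∂z/∂y = [(-120)·(-0.1) − (-45)·(-1.1)] / 3075 = -0.01220
|∇f| = √(0.007642² + -0.01220²) = 0.0144 m/m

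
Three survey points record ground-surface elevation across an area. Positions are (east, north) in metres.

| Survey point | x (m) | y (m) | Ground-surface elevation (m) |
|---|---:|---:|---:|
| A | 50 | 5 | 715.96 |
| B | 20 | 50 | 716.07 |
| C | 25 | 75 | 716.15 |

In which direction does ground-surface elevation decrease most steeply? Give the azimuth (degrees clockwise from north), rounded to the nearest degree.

Taking A as reference: B−A = (-30, 45, +0.11); C−A = (-25, 70, +0.19).
Determinant of the coordinate differences = (-30)·70 − (-25)·45 = -975.
∂z/∂x = [(+0.11)·70 − (+0.19)·45] / -975 = +0.0008718
∂z/∂y = [(-30)·(+0.19) − (-25)·(+0.11)] / -975 = +0.003026
Steepest decrease is along −∇f: components (-0.0008718 E, -0.003026 N).
Azimuth = atan2(-0.0008718, -0.003026) = 196.1° ≈ 196°.

196°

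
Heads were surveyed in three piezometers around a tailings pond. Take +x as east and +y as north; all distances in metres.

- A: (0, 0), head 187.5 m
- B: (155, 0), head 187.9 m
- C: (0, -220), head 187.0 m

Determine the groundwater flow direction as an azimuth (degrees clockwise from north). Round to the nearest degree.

229°

∂h/∂x = (187.9 − 187.5) / (155 − 0) = +0.002581
∂h/∂y = (187.0 − 187.5) / (-220 − 0) = +0.002273
Flow direction (−∇h) has components (-0.002581 E, -0.002273 N).
Azimuth = atan2(E, N) = atan2(-0.002581, -0.002273) = 228.6° ≈ 229°.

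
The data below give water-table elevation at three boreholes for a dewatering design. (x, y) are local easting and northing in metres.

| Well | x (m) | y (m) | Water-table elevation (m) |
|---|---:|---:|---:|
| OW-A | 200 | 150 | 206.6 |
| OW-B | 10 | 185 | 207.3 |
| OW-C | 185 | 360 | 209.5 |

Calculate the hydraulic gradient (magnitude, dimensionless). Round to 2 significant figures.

0.014

Taking OW-A as reference: OW-B−OW-A = (-190, 35, +0.7); OW-C−OW-A = (-15, 210, +2.9).
Determinant of the coordinate differences = (-190)·210 − (-15)·35 = -39375.
∂h/∂x = [(+0.7)·210 − (+2.9)·35] / -39375 = -0.001156
∂h/∂y = [(-190)·(+2.9) − (-15)·(+0.7)] / -39375 = +0.01373
|∇h| = √(-0.001156² + 0.01373²) = 0.01378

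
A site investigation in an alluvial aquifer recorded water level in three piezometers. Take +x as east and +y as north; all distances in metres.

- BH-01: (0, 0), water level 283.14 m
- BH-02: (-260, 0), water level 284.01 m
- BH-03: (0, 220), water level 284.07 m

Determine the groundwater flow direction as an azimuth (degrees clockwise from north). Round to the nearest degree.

142°

∂h/∂x = (284.01 − 283.14) / (-260 − 0) = -0.003346
∂h/∂y = (284.07 − 283.14) / (220 − 0) = +0.004227
Flow direction (−∇h) has components (+0.003346 E, -0.004227 N).
Azimuth = atan2(E, N) = atan2(+0.003346, -0.004227) = 141.6° ≈ 142°.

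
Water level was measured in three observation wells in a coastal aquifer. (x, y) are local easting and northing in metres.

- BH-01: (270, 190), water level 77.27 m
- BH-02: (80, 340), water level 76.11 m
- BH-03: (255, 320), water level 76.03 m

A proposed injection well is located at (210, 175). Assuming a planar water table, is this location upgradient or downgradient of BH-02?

Differences from BH-01: to BH-02 (Δx, Δy, Δh) = (-190, 150, -1.16); to BH-03 = (-15, 130, -1.24).
Solve a·Δx + b·Δy = Δh: det = (-190)·130 − (-15)·150 = -22450.
∂h/∂x = [(-1.16)·130 − (-1.24)·150] / -22450 = -0.001568
∂h/∂y = [(-190)·(-1.24) − (-15)·(-1.16)] / -22450 = -0.009719
Head at (210, 175) = 77.27 + (-0.001568)·(-60) + (-0.009719)·(-15) = 77.51 m.
That is higher than the 76.11 m at BH-02, so the point is upgradient.

upgradient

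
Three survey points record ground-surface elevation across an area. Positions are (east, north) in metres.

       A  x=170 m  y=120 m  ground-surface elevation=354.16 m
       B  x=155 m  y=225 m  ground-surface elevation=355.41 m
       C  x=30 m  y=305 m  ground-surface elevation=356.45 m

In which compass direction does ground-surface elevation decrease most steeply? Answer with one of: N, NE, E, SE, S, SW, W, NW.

With z = a·x + b·y + c and A as origin, the differences give:
  (-15)·a + 105·b = +1.25
  (-140)·a + 185·b = +2.29
Eliminate b (×185 and ×105, subtract): 11925·a = -9.200 → a = ∂z/∂x = -0.0007715
Back-substitute: b = ∂z/∂y = +0.01179.
Steepest decrease is along −∇f = (+0.0007715 E, -0.01179 N) → south.

S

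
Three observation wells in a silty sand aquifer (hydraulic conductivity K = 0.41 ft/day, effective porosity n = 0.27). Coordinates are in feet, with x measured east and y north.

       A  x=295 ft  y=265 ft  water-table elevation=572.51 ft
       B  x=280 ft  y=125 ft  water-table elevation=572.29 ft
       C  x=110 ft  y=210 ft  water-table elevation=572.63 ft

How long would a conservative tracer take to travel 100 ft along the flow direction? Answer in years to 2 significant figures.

88 years

With h = a·x + b·y + c and A as origin, the differences give:
  (-15)·a + (-140)·b = -0.22
  (-185)·a + (-55)·b = +0.12
Eliminate b (×(-55) and ×(-140), subtract): -25075·a = 28.900 → a = ∂h/∂x = -0.001153
Back-substitute: b = ∂h/∂y = +0.001695.
|∇h| = √(-0.001153² + 0.001695²) = 0.00205
Seepage velocity v = K·i/n = 0.41 × 0.00205 / 0.27 = 0.003113 ft/day.
t = 100 / 0.003113 = 3.212e+04 days = 87.9 years.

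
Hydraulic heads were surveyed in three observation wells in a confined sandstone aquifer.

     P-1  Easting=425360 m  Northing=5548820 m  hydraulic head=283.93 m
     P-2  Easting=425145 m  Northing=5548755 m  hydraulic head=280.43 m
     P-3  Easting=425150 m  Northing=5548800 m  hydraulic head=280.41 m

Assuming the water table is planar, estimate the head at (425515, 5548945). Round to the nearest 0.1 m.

286.3 m

Three-point gradient (reference P-1): Δ to P-2 = (-215, -65, -3.50), Δ to P-3 = (-210, -20, -3.52).
∂h/∂x = +0.01698, ∂h/∂y = -0.002332 (det = -9350).
h(425515, 5548945) = 283.93 + (+0.01698)·(155) + (-0.002332)·(125) = 283.93 +2.633 -0.291 = 286.271 m.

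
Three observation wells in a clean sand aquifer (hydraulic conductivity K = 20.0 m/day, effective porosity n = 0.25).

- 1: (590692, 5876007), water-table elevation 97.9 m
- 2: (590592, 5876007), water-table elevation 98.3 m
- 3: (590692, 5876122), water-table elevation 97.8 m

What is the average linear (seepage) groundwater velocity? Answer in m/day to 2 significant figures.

0.33 m/day

∂h/∂x = (98.3 − 97.9) / (590592 − 590692) = -0.004000
∂h/∂y = (97.8 − 97.9) / (5876122 − 5876007) = -0.0008696
|∇h| = √(-0.004000² + -0.0008696²) = 0.004093
Seepage velocity v = K·i/n = 20.0 × 0.004093 / 0.25 = 0.3274 m/day.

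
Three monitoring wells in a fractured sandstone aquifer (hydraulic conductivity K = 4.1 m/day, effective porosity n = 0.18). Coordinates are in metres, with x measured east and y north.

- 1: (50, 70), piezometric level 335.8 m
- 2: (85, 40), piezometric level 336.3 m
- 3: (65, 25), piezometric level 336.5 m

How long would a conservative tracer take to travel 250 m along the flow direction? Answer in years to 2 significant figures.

2.0 years

With h = a·x + b·y + c and 1 as origin, the differences give:
  35·a + (-30)·b = +0.5
  15·a + (-45)·b = +0.7
Eliminate b (×(-45) and ×(-30), subtract): -1125·a = -1.50 → a = ∂h/∂x = +0.001333
Back-substitute: b = ∂h/∂y = -0.01511.
|∇h| = √(0.001333² + -0.01511²) = 0.01517
Seepage velocity v = K·i/n = 4.1 × 0.01517 / 0.18 = 0.3455 m/day.
t = 250 / 0.3455 = 723.6 days = 1.98 years.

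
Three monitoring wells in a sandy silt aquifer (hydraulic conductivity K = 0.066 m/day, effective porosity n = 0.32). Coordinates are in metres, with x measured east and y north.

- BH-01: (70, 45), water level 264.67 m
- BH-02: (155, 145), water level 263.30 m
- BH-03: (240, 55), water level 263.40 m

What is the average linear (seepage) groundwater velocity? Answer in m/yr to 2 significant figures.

Three-point gradient (reference BH-01): Δ to BH-02 = (85, 100, -1.37), Δ to BH-03 = (170, 10, -1.27).
∂h/∂x = -0.007015, ∂h/∂y = -0.007737 (det = -16150).
|∇h| = √(-0.007015² + -0.007737²) = 0.01044
Seepage velocity v = K·i/n = 0.066 × 0.01044 / 0.32 = 0.002153 m/day = 0.7864 m/yr.

0.79 m/yr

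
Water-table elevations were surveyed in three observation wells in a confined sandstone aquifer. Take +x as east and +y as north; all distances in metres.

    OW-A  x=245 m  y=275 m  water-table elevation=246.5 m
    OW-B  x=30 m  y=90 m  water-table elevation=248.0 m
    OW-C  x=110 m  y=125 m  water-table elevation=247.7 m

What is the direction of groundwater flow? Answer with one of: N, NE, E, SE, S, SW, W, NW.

Three-point gradient (reference OW-A): Δ to OW-B = (-215, -185, +1.5), Δ to OW-C = (-135, -150, +1.2).
∂h/∂x = -0.0004124, ∂h/∂y = -0.007629 (det = 7275).
Flow = −∇h = (+0.0004124 east, +0.007629 north), which points north.

N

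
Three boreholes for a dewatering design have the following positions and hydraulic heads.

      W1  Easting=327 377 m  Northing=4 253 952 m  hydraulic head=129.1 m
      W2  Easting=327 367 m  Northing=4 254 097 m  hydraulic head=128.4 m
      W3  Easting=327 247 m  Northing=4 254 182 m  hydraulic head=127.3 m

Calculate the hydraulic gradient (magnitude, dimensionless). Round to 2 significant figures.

Taking W1 as reference: W2−W1 = (-10, 145, -0.7); W3−W1 = (-130, 230, -1.8).
Solve a·Δx + b·Δy = Δh: det = (-10)·230 − (-130)·145 = 16550.
∂h/∂x = [(-0.7)·230 − (-1.8)·145] / 16550 = +0.006042
∂h/∂y = [(-10)·(-1.8) − (-130)·(-0.7)] / 16550 = -0.004411
|∇h| = √(0.006042² + -0.004411²) = 0.007481

0.0075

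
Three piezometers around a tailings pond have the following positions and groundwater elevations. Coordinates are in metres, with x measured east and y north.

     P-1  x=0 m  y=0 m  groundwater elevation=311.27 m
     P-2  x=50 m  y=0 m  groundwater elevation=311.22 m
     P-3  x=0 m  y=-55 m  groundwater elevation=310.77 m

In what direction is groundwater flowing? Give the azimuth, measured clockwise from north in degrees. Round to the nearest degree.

∂h/∂x = (311.22 − 311.27) / (50 − 0) = -0.0010000
∂h/∂y = (310.77 − 311.27) / (-55 − 0) = +0.009091
Flow direction (−∇h) has components (+0.0010000 E, -0.009091 N).
Azimuth = atan2(E, N) = atan2(+0.0010000, -0.009091) = 173.7° ≈ 174°.

174°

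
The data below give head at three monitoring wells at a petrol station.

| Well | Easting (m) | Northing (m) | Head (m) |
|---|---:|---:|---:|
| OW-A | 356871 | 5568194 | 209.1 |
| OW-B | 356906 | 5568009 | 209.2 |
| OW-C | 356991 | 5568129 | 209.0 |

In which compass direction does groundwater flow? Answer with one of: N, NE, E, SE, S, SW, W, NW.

NE

With h = a·x + b·y + c and OW-A as origin, the differences give:
  35·a + (-185)·b = +0.1
  120·a + (-65)·b = -0.1
Eliminate b (×(-65) and ×(-185), subtract): 19925·a = -25.00 → a = ∂h/∂x = -0.001255
Back-substitute: b = ∂h/∂y = -0.0007779.
Flow = −∇h = (+0.001255 east, +0.0007779 north), which points northeast.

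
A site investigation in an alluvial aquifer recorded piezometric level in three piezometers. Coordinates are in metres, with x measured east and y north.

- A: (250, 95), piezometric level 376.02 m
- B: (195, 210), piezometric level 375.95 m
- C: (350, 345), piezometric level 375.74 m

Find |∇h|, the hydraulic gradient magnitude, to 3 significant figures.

0.00106

Taking A as reference: B−A = (-55, 115, -0.07); C−A = (100, 250, -0.28).
Determinant of the coordinate differences = (-55)·250 − 100·115 = -25250.
∂h/∂x = [(-0.07)·250 − (-0.28)·115] / -25250 = -0.0005822
∂h/∂y = [(-55)·(-0.28) − 100·(-0.07)] / -25250 = -0.0008871
|∇h| = √(-0.0005822² + -0.0008871²) = 0.001061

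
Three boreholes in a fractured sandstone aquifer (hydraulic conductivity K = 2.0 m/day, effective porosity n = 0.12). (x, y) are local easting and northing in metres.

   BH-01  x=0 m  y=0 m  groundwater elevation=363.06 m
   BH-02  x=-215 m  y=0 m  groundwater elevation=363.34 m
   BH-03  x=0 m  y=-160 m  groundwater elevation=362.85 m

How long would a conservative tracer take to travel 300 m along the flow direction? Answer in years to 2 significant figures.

27 years

∂h/∂x = (363.34 − 363.06) / (-215 − 0) = -0.001302
∂h/∂y = (362.85 − 363.06) / (-160 − 0) = +0.001312
|∇h| = √(-0.001302² + 0.001312²) = 0.001848
Seepage velocity v = K·i/n = 2.0 × 0.001848 / 0.12 = 0.0308 m/day.
t = 300 / 0.0308 = 9740 days = 26.7 years.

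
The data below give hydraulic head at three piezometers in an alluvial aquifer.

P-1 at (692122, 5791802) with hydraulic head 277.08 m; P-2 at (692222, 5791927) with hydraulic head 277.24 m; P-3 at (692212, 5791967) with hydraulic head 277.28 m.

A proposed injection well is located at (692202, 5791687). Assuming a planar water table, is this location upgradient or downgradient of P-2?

Differences from P-1: to P-2 (Δx, Δy, Δh) = (100, 125, +0.16); to P-3 = (90, 165, +0.20).
Solve a·Δx + b·Δy = Δh: det = 100·165 − 90·125 = 5250.
∂h/∂x = [(+0.16)·165 − (+0.20)·125] / 5250 = +0.0002667
∂h/∂y = [100·(+0.20) − 90·(+0.16)] / 5250 = +0.001067
Head at (692202, 5791687) = 277.08 + (+0.0002667)·(80) + (+0.001067)·(-115) = 276.98 m.
That is lower than the 277.24 m at P-2, so the point is downgradient.

downgradient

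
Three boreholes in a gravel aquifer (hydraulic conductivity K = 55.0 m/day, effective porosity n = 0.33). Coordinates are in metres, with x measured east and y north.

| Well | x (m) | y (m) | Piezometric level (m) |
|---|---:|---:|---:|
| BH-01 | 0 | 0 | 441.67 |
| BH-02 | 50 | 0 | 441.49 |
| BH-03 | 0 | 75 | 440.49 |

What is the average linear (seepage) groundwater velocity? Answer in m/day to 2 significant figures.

2.7 m/day

∂h/∂x = (441.49 − 441.67) / (50 − 0) = -0.003600
∂h/∂y = (440.49 − 441.67) / (75 − 0) = -0.01573
|∇h| = √(-0.003600² + -0.01573²) = 0.01614
Seepage velocity v = K·i/n = 55.0 × 0.01614 / 0.33 = 2.69 m/day.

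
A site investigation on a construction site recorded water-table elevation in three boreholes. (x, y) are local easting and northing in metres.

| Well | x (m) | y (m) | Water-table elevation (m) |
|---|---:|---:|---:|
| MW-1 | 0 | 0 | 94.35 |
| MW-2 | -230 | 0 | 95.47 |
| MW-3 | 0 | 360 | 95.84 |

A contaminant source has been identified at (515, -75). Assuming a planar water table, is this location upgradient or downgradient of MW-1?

downgradient

∂h/∂x = (95.47 − 94.35) / (-230 − 0) = -0.004870
∂h/∂y = (95.84 − 94.35) / (360 − 0) = +0.004139
Head at (515, -75) = 94.35 + (-0.004870)·(515) + (+0.004139)·(-75) = 91.53 m.
That is lower than the 94.35 m at MW-1, so the point is downgradient.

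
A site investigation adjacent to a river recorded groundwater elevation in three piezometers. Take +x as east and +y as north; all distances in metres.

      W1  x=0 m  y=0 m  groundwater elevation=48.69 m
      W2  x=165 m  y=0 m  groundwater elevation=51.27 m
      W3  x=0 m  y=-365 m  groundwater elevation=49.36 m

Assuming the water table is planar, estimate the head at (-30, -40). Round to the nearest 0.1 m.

48.3 m

∂h/∂x = (51.27 − 48.69) / (165 − 0) = +0.01564
∂h/∂y = (49.36 − 48.69) / (-365 − 0) = -0.001836
h(-30, -40) = 48.69 + (+0.01564)·(-30) + (-0.001836)·(-40) = 48.69 -0.469 +0.073 = 48.294 m.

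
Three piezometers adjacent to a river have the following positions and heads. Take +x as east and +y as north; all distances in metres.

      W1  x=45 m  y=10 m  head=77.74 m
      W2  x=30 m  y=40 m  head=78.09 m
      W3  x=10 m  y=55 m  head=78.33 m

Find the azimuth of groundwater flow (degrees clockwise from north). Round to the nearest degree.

With h = a·x + b·y + c and W1 as origin, the differences give:
  (-15)·a + 30·b = +0.35
  (-35)·a + 45·b = +0.59
Eliminate b (×45 and ×30, subtract): 375·a = -1.950 → a = ∂h/∂x = -0.005200
Back-substitute: b = ∂h/∂y = +0.009067.
Flow direction (−∇h) has components (+0.005200 E, -0.009067 N).
Azimuth = atan2(E, N) = atan2(+0.005200, -0.009067) = 150.2° ≈ 150°.

150°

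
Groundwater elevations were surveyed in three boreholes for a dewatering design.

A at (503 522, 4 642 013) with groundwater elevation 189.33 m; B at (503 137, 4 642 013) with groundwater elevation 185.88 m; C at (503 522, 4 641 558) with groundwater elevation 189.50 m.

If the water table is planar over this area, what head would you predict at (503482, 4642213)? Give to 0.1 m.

∂h/∂x = (185.88 − 189.33) / (503137 − 503522) = +0.008961
∂h/∂y = (189.50 − 189.33) / (4641558 − 4642013) = -0.0003736
h(503482, 4642213) = 189.33 + (+0.008961)·(-40) + (-0.0003736)·(200) = 189.33 -0.358 -0.075 = 188.897 m.

188.9 m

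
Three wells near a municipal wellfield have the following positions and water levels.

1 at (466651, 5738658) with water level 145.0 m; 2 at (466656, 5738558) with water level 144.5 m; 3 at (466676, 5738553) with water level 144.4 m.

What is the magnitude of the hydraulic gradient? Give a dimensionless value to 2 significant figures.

0.0061

Taking 1 as reference: 2−1 = (5, -100, -0.5); 3−1 = (25, -105, -0.6).
Determinant of the coordinate differences = 5·(-105) − 25·(-100) = 1975.
∂h/∂x = [(-0.5)·(-105) − (-0.6)·(-100)] / 1975 = -0.003797
∂h/∂y = [5·(-0.6) − 25·(-0.5)] / 1975 = +0.004810
|∇h| = √(-0.003797² + 0.004810²) = 0.006128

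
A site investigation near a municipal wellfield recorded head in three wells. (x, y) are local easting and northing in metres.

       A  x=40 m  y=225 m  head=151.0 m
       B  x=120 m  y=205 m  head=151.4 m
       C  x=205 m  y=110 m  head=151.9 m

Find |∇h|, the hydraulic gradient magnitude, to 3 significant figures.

With h = a·x + b·y + c and A as origin, the differences give:
  80·a + (-20)·b = +0.4
  165·a + (-115)·b = +0.9
Eliminate b (×(-115) and ×(-20), subtract): -5900·a = -28.00 → a = ∂h/∂x = +0.004746
Back-substitute: b = ∂h/∂y = -0.001017.
|∇h| = √(0.004746² + -0.001017²) = 0.004854

0.00485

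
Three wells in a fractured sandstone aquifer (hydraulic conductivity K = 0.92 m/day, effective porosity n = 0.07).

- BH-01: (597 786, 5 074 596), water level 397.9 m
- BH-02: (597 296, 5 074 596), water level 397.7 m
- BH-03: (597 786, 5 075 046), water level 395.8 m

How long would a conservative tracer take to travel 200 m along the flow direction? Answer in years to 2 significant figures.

∂h/∂x = (397.7 − 397.9) / (597296 − 597786) = +0.0004082
∂h/∂y = (395.8 − 397.9) / (5075046 − 5074596) = -0.004667
|∇h| = √(0.0004082² + -0.004667²) = 0.004685
Seepage velocity v = K·i/n = 0.92 × 0.004685 / 0.07 = 0.06157 m/day.
t = 200 / 0.06157 = 3248 days = 8.89 years.

8.9 years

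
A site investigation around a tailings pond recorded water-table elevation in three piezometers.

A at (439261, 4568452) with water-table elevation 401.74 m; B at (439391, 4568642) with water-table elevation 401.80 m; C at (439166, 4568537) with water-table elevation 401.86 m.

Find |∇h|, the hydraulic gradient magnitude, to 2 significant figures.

With h = a·x + b·y + c and A as origin, the differences give:
  130·a + 190·b = +0.06
  (-95)·a + 85·b = +0.12
Eliminate b (×85 and ×190, subtract): 29100·a = -17.700 → a = ∂h/∂x = -0.0006082
Back-substitute: b = ∂h/∂y = +0.0007320.
|∇h| = √(-0.0006082² + 0.0007320²) = 0.0009517

0.00095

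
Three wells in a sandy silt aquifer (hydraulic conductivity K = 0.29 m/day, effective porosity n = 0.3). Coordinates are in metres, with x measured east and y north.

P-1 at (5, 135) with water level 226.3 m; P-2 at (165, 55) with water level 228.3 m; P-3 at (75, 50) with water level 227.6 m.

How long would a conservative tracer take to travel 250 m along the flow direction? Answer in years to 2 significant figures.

With h = a·x + b·y + c and P-1 as origin, the differences give:
  160·a + (-80)·b = +2.0
  70·a + (-85)·b = +1.3
Eliminate b (×(-85) and ×(-80), subtract): -8000·a = -66.00 → a = ∂h/∂x = +0.008250
Back-substitute: b = ∂h/∂y = -0.008500.
|∇h| = √(0.008250² + -0.008500²) = 0.01185
Seepage velocity v = K·i/n = 0.29 × 0.01185 / 0.3 = 0.01145 m/day.
t = 250 / 0.01145 = 2.183e+04 days = 59.8 years.

60 years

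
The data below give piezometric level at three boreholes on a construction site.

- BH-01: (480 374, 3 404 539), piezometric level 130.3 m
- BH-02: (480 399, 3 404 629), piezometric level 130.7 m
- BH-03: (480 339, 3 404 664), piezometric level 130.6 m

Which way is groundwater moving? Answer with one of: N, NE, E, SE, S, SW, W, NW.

SW

With h = a·x + b·y + c and BH-01 as origin, the differences give:
  25·a + 90·b = +0.4
  (-35)·a + 125·b = +0.3
Eliminate b (×125 and ×90, subtract): 6275·a = 23.00 → a = ∂h/∂x = +0.003665
Back-substitute: b = ∂h/∂y = +0.003426.
Flow = −∇h = (-0.003665 east, -0.003426 north), which points southwest.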